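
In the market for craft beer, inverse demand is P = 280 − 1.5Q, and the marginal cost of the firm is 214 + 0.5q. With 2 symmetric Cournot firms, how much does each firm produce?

In a 2-firm Cournot equilibrium, symmetry and the first-order condition give q = (280 − 214)/(5) = 13.2. So Q = 26.4 and P = 240.4.

q_i = 13.2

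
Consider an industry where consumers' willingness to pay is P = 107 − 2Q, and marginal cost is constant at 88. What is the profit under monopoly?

Monopoly sets MR = MC: 107 − 4Q = 88 ⇒ Q = 4.75, P = 107 − 2·4.75 = 97.5.
Profit = (97.5 − 88)·4.75 = 45.125.

Profit = 45.125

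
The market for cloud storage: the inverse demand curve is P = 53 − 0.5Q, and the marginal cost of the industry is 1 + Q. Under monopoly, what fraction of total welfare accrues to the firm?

PS/TS = 0.8

A monopolist chooses Q where MR = MC. MR = 53 − Q; setting this equal to 1 + Q gives Q = 26 and P = 40.
CS = ½·(53 − 40)·26 = 169.
PS = P·Q − VC(Q) = 40·26 − (1·26 + ½·1·26²) = 676.
Share captured = PS/TS = 676/845 = 0.8.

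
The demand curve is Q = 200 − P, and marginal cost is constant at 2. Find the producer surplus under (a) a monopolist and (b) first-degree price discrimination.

Inverting demand: P = 200 − Q.
The monopolist equates marginal revenue to marginal cost: 200 − 2Q = 2, so Q = 99. From demand, P = 101.
PS = (101 − 2)·99 = 9801.
Under first-degree price discrimination the firm charges each unit its demand price and produces up to where P = MC, i.e. Q = 198. Consumer surplus is zero; producer surplus equals total surplus.
PS = ½·(200 − 2)·198 = 19602.

Monopoly: PS = 9801; Perfect PD: PS = 19602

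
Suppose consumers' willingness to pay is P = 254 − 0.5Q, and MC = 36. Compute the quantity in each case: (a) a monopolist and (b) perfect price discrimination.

Monopoly sets MR = MC: 254 − Q = 36 ⇒ Q = 218, P = 254 − 0.5·218 = 145.
With perfect price discrimination, output is the efficient level Q = 436 (where demand meets MC), but every buyer pays their willingness to pay: CS = 0 and PS = total surplus.

Monopoly: Q = 218; Perfect PD: Q = 436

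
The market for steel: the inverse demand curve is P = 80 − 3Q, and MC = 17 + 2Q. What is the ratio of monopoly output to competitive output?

Q_m/Q_c = 0.625

A monopolist chooses Q where MR = MC. MR = 80 − 6Q; setting this equal to 17 + 2Q gives Q = 7.875 and P = 56.375.
Competitive equilibrium sets price equal to marginal cost: 80 − 3Q = 17 + 2Q, so Q = 12.6 and P = 42.2.
Ratio Q_m/Q_c = 7.875/12.6 = 0.625.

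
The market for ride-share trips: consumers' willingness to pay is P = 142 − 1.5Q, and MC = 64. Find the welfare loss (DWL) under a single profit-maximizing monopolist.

DWL = 507

Perfect competition: P = MC = 64, so 142 − 1.5Q = 64 and Q = 52.
A monopolist chooses Q where MR = MC. MR = 142 − 3Q; setting this equal to 64 gives Q = 26 and P = 103.
DWL is the triangle between Q = 26 and Q = 52: ½·(52 − 26)·(103 − 64) = 507.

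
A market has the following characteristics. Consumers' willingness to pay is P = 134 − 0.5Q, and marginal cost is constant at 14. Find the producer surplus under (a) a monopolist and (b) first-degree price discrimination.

The monopolist equates marginal revenue to marginal cost: 134 − Q = 14, so Q = 120. From demand, P = 74.
PS = (74 − 14)·120 = 7200.
A perfectly discriminating monopolist sells every unit with P(Q) ≥ MC(Q), so output equals the competitive quantity Q = 240. Each buyer pays their reservation price, so CS = 0 and the firm captures all surplus.
PS = ½·(134 − 14)·240 = 14400.

Monopoly: PS = 7200; Perfect PD: PS = 14400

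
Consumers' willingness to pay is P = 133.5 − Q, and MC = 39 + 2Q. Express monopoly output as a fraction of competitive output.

Q_m/Q_c = 0.75

Monopoly sets MR = MC: 133.5 − 2Q = 39 + 2Q ⇒ Q = 23.625, P = 133.5 − 23.625 = 109.875.
Under competition P = MC: 133.5 − Q = 39 + 2Q ⇒ Q = 31.5, P = 102.
Ratio Q_m/Q_c = 23.625/31.5 = 0.75.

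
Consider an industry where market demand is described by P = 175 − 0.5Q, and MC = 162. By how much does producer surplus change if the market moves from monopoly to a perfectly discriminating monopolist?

Producer surplus rises by 84.5

A monopolist chooses Q where MR = MC. MR = 175 − Q; setting this equal to 162 gives Q = 13 and P = 168.5.
PS = (168.5 − 162)·13 = 84.5.
Under first-degree price discrimination the firm charges each unit its demand price and produces up to where P = MC, i.e. Q = 26. Consumer surplus is zero; producer surplus equals total surplus.
PS = ½·(175 − 162)·26 = 169.
Change in producer surplus: 169 − 84.5 = 84.5.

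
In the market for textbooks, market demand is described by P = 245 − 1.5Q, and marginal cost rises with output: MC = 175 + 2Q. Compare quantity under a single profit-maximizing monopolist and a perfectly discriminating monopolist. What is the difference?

A monopolist chooses Q where MR = MC. MR = 245 − 3Q; setting this equal to 175 + 2Q gives Q = 14 and P = 224.
A perfectly discriminating monopolist sells every unit with P(Q) ≥ MC(Q), so output equals the competitive quantity Q = 20. Each buyer pays their reservation price, so CS = 0 and the firm captures all surplus.
Change in quantity: 20 − 14 = 6.

Quantity rises by 6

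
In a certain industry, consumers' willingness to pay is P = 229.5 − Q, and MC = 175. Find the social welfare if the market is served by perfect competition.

TS = 1485.125

Under competition P = MC = 175, so Q = (229.5 − 175)/1 = 54.5.
CS = ½·(229.5 − 175)·54.5 = 1485.125; PS = (175 − 175)·54.5 = 0; TS = 1485.125.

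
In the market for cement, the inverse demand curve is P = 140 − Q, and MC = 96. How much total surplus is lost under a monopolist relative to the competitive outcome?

Competitive firms price at marginal cost: P = 96, giving Q = 44.
The monopolist equates marginal revenue to marginal cost: 140 − 2Q = 96, so Q = 22. From demand, P = 118.
DWL is the triangle between Q = 22 and Q = 44: ½·(44 − 22)·(118 − 96) = 242.

DWL = 242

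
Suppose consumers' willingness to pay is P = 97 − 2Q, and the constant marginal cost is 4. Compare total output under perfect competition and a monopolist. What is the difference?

Under competition P = MC = 4, so Q = (97 − 4)/2 = 46.5.
Monopoly sets MR = MC: 97 − 4Q = 4 ⇒ Q = 23.25, P = 97 − 2·23.25 = 50.5.
Change in total output: 23.25 − 46.5 = −23.25.

Q falls by 23.25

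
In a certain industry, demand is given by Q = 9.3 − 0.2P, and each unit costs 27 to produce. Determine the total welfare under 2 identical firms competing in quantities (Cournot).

TS = 33.8

Inverting demand: P = 46.5 − 5Q.
With 2 symmetric Cournot firms, each firm's FOC gives 46.5 − 15q = 27, so q = 1.3, Q = 2·1.3 = 2.6, and P = 33.5.
CS = ½·(46.5 − 33.5)·2.6 = 16.9; PS = (33.5 − 27)·2.6 = 16.9; TS = 33.8.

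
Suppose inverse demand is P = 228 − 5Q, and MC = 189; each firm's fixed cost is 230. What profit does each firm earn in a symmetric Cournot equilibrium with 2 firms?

Cournot with 2 identical firms: the symmetric best-response condition is 228 − 15q = 189. Each firm produces q = 2.6, total output Q = 5.2, price P = 202.
Each firm's profit = (202 − 189)·2.6 − 230 = −196.2.

π_i = −196.2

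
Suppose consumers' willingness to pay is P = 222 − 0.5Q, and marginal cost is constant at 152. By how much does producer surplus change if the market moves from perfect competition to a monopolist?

Competitive firms price at marginal cost: P = 152, giving Q = 140.
PS = (152 − 152)·140 = 0.
A monopolist chooses Q where MR = MC. MR = 222 − Q; setting this equal to 152 gives Q = 70 and P = 187.
PS = (187 − 152)·70 = 2450.
Change in producer surplus: 2450 − 0 = 2450.

Producer surplus rises by 2450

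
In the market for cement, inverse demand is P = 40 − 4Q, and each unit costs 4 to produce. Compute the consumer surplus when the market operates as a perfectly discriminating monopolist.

CS = 0

With perfect price discrimination, output is the efficient level Q = 9 (where demand meets MC), but every buyer pays their willingness to pay: CS = 0 and PS = total surplus.
CS = 0.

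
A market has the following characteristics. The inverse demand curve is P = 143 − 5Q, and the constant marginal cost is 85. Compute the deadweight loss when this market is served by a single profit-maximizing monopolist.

DWL = 84.1

Competitive firms price at marginal cost: P = 85, giving Q = 11.6.
A monopolist chooses Q where MR = MC. MR = 143 − 10Q; setting this equal to 85 gives Q = 5.8 and P = 114.
DWL is the triangle between Q = 5.8 and Q = 11.6: ½·(11.6 − 5.8)·(114 − 85) = 84.1.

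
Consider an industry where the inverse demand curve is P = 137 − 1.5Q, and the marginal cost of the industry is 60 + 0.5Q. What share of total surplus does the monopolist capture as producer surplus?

PS/TS = 0.7

The monopolist equates marginal revenue to marginal cost: 137 − 3Q = 60 + 0.5Q, so Q = 22. From demand, P = 104.
CS = ½·(137 − 104)·22 = 363.
PS = P·Q − VC(Q) = 104·22 − (60·22 + ½·0.5·22²) = 847.
Share captured = PS/TS = 847/1210 = 0.7.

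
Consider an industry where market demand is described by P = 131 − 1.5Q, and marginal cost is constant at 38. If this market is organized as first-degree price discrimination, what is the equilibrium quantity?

Q = 62

A perfectly discriminating monopolist sells every unit with P(Q) ≥ MC(Q), so output equals the competitive quantity Q = 62. Each buyer pays their reservation price, so CS = 0 and the firm captures all surplus.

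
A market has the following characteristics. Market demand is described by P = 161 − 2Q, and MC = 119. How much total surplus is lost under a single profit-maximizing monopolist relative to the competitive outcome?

DWL = 110.25

Under competition P = MC = 119, so Q = (161 − 119)/2 = 21.
Monopoly sets MR = MC: 161 − 4Q = 119 ⇒ Q = 10.5, P = 161 − 2·10.5 = 140.
DWL is the triangle between Q = 10.5 and Q = 21: ½·(21 − 10.5)·(140 − 119) = 110.25.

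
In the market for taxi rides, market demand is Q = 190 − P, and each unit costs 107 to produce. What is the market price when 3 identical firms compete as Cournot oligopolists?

Inverting demand: P = 190 − Q.
In a 3-firm Cournot equilibrium, symmetry and the first-order condition give q = (190 − 107)/(4) = 20.75. So Q = 62.25 and P = 127.75.

P = 127.75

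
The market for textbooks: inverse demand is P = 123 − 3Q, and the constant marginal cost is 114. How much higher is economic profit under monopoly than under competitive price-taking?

Competitive firms price at marginal cost: P = 114, giving Q = 3.
Profit = (114 − 114)·3 = 0.
The monopolist equates marginal revenue to marginal cost: 123 − 6Q = 114, so Q = 1.5. From demand, P = 118.5.
Profit = (118.5 − 114)·1.5 = 6.75.
Change in economic profit: 6.75 − 0 = 6.75.

Economic profit rises by 6.75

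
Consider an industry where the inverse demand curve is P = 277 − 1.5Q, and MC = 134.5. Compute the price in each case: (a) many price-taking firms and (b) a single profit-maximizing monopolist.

Competition: P = 134.5; Monopoly: P = 205.75

Competitive firms price at marginal cost: P = 134.5, giving Q = 95.
Monopoly sets MR = MC: 277 − 3Q = 134.5 ⇒ Q = 47.5, P = 277 − 1.5·47.5 = 205.75.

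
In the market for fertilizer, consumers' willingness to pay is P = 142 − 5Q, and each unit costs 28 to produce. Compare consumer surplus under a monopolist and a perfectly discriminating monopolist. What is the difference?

Consumer surplus falls by 324.9

Monopoly sets MR = MC: 142 − 10Q = 28 ⇒ Q = 11.4, P = 142 − 5·11.4 = 85.
CS = ½·(142 − 85)·11.4 = 324.9.
A perfectly discriminating monopolist sells every unit with P(Q) ≥ MC(Q), so output equals the competitive quantity Q = 22.8. Each buyer pays their reservation price, so CS = 0 and the firm captures all surplus.
CS = 0.
Change in consumer surplus: 0 − 324.9 = −324.9.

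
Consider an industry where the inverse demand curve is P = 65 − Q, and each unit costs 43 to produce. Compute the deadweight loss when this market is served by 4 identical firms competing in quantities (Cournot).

DWL = 9.68

Perfect competition: P = MC = 43, so 65 − Q = 43 and Q = 22.
With 4 symmetric Cournot firms, each firm's FOC gives 65 − 5q = 43, so q = 4.4, Q = 4·4.4 = 17.6, and P = 47.4.
DWL is the triangle between Q = 17.6 and Q = 22: ½·(22 − 17.6)·(47.4 − 43) = 9.68.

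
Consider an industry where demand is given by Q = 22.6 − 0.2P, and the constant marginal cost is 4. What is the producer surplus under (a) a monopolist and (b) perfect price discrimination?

Monopoly: PS = 594.05; Perfect PD: PS = 1188.1

Inverting demand: P = 113 − 5Q.
The monopolist equates marginal revenue to marginal cost: 113 − 10Q = 4, so Q = 10.9. From demand, P = 58.5.
PS = (58.5 − 4)·10.9 = 594.05.
Under first-degree price discrimination the firm charges each unit its demand price and produces up to where P = MC, i.e. Q = 21.8. Consumer surplus is zero; producer surplus equals total surplus.
PS = ½·(113 − 4)·21.8 = 1188.1.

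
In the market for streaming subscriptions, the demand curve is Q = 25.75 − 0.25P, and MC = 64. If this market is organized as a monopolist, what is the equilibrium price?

Inverting demand: P = 103 − 4Q.
The monopolist equates marginal revenue to marginal cost: 103 − 8Q = 64, so Q = 4.875. From demand, P = 83.5.

P = 83.5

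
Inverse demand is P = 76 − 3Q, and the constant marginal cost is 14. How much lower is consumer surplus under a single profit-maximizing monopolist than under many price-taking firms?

Perfect competition: P = MC = 14, so 76 − 3Q = 14 and Q = 62/3.
CS = ½·(76 − 14)·62/3 = 1922/3.
Monopoly sets MR = MC: 76 − 6Q = 14 ⇒ Q = 31/3, P = 76 − 3·31/3 = 45.
CS = ½·(76 − 45)·31/3 = 961/6.
Change in consumer surplus: 961/6 − 1922/3 = −480.5.

Consumer surplus falls by 480.5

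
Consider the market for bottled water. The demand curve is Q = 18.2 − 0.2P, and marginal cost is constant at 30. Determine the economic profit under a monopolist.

Inverting demand: P = 91 − 5Q.
Monopoly sets MR = MC: 91 − 10Q = 30 ⇒ Q = 6.1, P = 91 − 5·6.1 = 60.5.
Profit = (60.5 − 30)·6.1 = 186.05.

Profit = 186.05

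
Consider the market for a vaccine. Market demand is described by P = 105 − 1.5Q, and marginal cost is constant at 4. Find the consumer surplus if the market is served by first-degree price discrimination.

CS = 0

With perfect price discrimination, output is the efficient level Q = 202/3 (where demand meets MC), but every buyer pays their willingness to pay: CS = 0 and PS = total surplus.
CS = 0.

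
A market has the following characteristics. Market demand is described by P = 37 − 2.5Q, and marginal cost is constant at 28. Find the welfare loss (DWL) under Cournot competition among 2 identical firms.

DWL = 1.8

Perfect competition: P = MC = 28, so 37 − 2.5Q = 28 and Q = 3.6.
In a 2-firm Cournot equilibrium, symmetry and the first-order condition give q = (37 − 28)/(7.5) = 1.2. So Q = 2.4 and P = 31.
DWL is the triangle between Q = 2.4 and Q = 3.6: ½·(3.6 − 2.4)·(31 − 28) = 1.8.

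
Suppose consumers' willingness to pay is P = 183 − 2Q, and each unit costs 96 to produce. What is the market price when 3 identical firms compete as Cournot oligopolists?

In a 3-firm Cournot equilibrium, symmetry and the first-order condition give q = (183 − 96)/(8) = 10.875. So Q = 32.625 and P = 117.75.

P = 117.75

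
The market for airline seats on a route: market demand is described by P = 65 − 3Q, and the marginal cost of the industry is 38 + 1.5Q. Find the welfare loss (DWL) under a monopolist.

DWL = 12.96

Competitive equilibrium sets price equal to marginal cost: 65 − 3Q = 38 + 1.5Q, so Q = 6 and P = 47.
Monopoly sets MR = MC: 65 − 6Q = 38 + 1.5Q ⇒ Q = 3.6, P = 65 − 3·3.6 = 54.2.
CS = ½·(65 − 47)·6 = 54; PS = (47·6 − 38·6 − ½·1.5·6²) = 27; TS = 81.
CS = ½·(65 − 54.2)·3.6 = 19.44; PS = (54.2·3.6 − 38·3.6 − ½·1.5·3.6²) = 48.6; TS = 68.04.
DWL = 81 − 68.04 = 12.96.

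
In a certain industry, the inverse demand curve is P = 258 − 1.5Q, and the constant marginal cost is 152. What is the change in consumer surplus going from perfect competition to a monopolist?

Under competition P = MC = 152, so Q = (258 − 152)/1.5 = 212/3.
CS = ½·(258 − 152)·212/3 = 11236/3.
A monopolist chooses Q where MR = MC. MR = 258 − 3Q; setting this equal to 152 gives Q = 106/3 and P = 205.
CS = ½·(258 − 205)·106/3 = 2809/3.
Change in consumer surplus: 2809/3 − 11236/3 = −2809.

Consumer surplus falls by 2809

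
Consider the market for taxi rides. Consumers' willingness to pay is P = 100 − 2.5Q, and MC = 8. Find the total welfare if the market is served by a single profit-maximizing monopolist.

TS = 1269.6

Monopoly sets MR = MC: 100 − 5Q = 8 ⇒ Q = 18.4, P = 100 − 2.5·18.4 = 54.
CS = ½·(100 − 54)·18.4 = 423.2; PS = (54 − 8)·18.4 = 846.4; TS = 1269.6.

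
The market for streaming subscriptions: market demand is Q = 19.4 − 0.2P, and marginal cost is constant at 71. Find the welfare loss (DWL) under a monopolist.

DWL = 16.9

Inverting demand: P = 97 − 5Q.
Competitive firms price at marginal cost: P = 71, giving Q = 5.2.
Monopoly sets MR = MC: 97 − 10Q = 71 ⇒ Q = 2.6, P = 97 − 5·2.6 = 84.
DWL is the triangle between Q = 2.6 and Q = 5.2: ½·(5.2 − 2.6)·(84 − 71) = 16.9.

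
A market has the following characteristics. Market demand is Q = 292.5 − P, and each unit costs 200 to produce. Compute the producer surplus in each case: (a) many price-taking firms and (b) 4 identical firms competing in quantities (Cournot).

Inverting demand: P = 292.5 − Q.
Perfect competition: P = MC = 200, so 292.5 − Q = 200 and Q = 92.5.
PS = (200 − 200)·92.5 = 0.
With 4 symmetric Cournot firms, each firm's FOC gives 292.5 − 5q = 200, so q = 18.5, Q = 4·18.5 = 74, and P = 218.5.
PS = (218.5 − 200)·74 = 1369.

Competition: PS = 0; Cournot: PS = 1369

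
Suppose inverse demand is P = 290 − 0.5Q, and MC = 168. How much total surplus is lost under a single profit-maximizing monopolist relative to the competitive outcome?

Under competition P = MC = 168, so Q = (290 − 168)/0.5 = 244.
Monopoly sets MR = MC: 290 − Q = 168 ⇒ Q = 122, P = 290 − 0.5·122 = 229.
DWL is the triangle between Q = 122 and Q = 244: ½·(244 − 122)·(229 − 168) = 3721.

DWL = 3721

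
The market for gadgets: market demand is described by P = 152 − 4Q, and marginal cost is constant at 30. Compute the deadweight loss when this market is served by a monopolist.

DWL = 465.125

Under competition P = MC = 30, so Q = (152 − 30)/4 = 30.5.
Monopoly sets MR = MC: 152 − 8Q = 30 ⇒ Q = 15.25, P = 152 − 4·15.25 = 91.
DWL is the triangle between Q = 15.25 and Q = 30.5: ½·(30.5 − 15.25)·(91 − 30) = 465.125.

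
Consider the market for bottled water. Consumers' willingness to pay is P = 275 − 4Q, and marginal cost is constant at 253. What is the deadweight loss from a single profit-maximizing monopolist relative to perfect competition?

DWL = 15.125

Perfect competition: P = MC = 253, so 275 − 4Q = 253 and Q = 5.5.
The monopolist equates marginal revenue to marginal cost: 275 − 8Q = 253, so Q = 2.75. From demand, P = 264.
DWL is the triangle between Q = 2.75 and Q = 5.5: ½·(5.5 − 2.75)·(264 − 253) = 15.125.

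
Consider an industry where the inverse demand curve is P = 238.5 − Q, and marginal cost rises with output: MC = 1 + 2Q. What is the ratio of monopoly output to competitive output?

The monopolist equates marginal revenue to marginal cost: 238.5 − 2Q = 1 + 2Q, so Q = 59.375. From demand, P = 179.125.
Under competition P = MC: 238.5 − Q = 1 + 2Q ⇒ Q = 475/6, P = 478/3.
Ratio Q_m/Q_c = 59.375/(475/6) = 0.75.

Q_m/Q_c = 0.75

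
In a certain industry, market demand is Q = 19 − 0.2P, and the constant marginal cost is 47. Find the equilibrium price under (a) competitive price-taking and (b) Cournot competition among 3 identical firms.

Inverting demand: P = 95 − 5Q.
Competitive firms price at marginal cost: P = 47, giving Q = 9.6.
With 3 symmetric Cournot firms, each firm's FOC gives 95 − 20q = 47, so q = 2.4, Q = 3·2.4 = 7.2, and P = 59.

Competition: P = 47; Cournot: P = 59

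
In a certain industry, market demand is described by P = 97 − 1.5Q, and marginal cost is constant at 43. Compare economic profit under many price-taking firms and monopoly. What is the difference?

Competitive firms price at marginal cost: P = 43, giving Q = 36.
Profit = (43 − 43)·36 = 0.
A monopolist chooses Q where MR = MC. MR = 97 − 3Q; setting this equal to 43 gives Q = 18 and P = 70.
Profit = (70 − 43)·18 = 486.
Change in economic profit: 486 − 0 = 486.

Economic profit rises by 486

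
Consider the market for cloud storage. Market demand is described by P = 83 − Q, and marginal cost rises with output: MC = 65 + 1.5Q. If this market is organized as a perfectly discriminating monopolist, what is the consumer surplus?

Under first-degree price discrimination the firm charges each unit its demand price and produces up to where P = MC, i.e. Q = 7.2. Consumer surplus is zero; producer surplus equals total surplus.
CS = 0.

CS = 0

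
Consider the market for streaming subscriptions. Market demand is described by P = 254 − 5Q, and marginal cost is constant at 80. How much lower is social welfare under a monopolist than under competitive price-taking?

Competitive firms price at marginal cost: P = 80, giving Q = 34.8.
CS = ½·(254 − 80)·34.8 = 3027.6; PS = (80 − 80)·34.8 = 0; TS = 3027.6.
Monopoly sets MR = MC: 254 − 10Q = 80 ⇒ Q = 17.4, P = 254 − 5·17.4 = 167.
CS = ½·(254 − 167)·17.4 = 756.9; PS = (167 − 80)·17.4 = 1513.8; TS = 2270.7.
Change in social welfare: 2270.7 − 3027.6 = −756.9.

Social welfare falls by 756.9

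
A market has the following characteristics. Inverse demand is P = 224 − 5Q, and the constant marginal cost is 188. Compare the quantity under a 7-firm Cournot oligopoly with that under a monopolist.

Cournot with 7 identical firms: the symmetric best-response condition is 224 − 40q = 188. Each firm produces q = 0.9, total output Q = 6.3, price P = 192.5.
The monopolist equates marginal revenue to marginal cost: 224 − 10Q = 188, so Q = 3.6. From demand, P = 206.

Cournot: Q = 6.3; Monopoly: Q = 3.6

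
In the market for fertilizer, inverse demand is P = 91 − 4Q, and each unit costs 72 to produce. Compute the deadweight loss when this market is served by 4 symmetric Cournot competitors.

DWL = 1.805

Perfect competition: P = MC = 72, so 91 − 4Q = 72 and Q = 4.75.
Cournot with 4 identical firms: the symmetric best-response condition is 91 − 20q = 72. Each firm produces q = 0.95, total output Q = 3.8, price P = 75.8.
DWL is the triangle between Q = 3.8 and Q = 4.75: ½·(4.75 − 3.8)·(75.8 − 72) = 1.805.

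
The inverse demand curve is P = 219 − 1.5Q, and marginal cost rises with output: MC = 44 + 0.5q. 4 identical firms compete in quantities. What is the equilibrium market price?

P = 87.75

Cournot with 4 identical firms: the symmetric best-response condition is 219 − 7.5q = 44 + 0.5q. Each firm produces q = 21.875, total output Q = 87.5, price P = 87.75.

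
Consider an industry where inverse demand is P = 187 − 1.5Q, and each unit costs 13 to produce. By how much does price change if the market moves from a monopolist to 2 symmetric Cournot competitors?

Price falls by 29

The monopolist equates marginal revenue to marginal cost: 187 − 3Q = 13, so Q = 58. From demand, P = 100.
With 2 symmetric Cournot firms, each firm's FOC gives 187 − 4.5q = 13, so q = 116/3, Q = 2·116/3 = 232/3, and P = 71.
Change in price: 71 − 100 = −29.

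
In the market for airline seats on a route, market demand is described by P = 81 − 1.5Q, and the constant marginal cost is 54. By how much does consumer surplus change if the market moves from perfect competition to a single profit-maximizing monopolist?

CS falls by 182.25

Under competition P = MC = 54, so Q = (81 − 54)/1.5 = 18.
CS = ½·(81 − 54)·18 = 243.
Monopoly sets MR = MC: 81 − 3Q = 54 ⇒ Q = 9, P = 81 − 1.5·9 = 67.5.
CS = ½·(81 − 67.5)·9 = 60.75.
Change in consumer surplus: 60.75 − 243 = −182.25.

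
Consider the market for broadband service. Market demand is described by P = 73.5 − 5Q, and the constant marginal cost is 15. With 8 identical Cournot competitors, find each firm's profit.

π_i = 8.45

In a 8-firm Cournot equilibrium, symmetry and the first-order condition give q = (73.5 − 15)/(45) = 1.3. So Q = 10.4 and P = 21.5.
Each firm's profit = (21.5 − 15)·1.3 = 8.45.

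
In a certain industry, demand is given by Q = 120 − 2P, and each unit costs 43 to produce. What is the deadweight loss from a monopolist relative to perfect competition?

DWL = 72.25

Inverting demand: P = 60 − 0.5Q.
Under competition P = MC = 43, so Q = (60 − 43)/0.5 = 34.
A monopolist chooses Q where MR = MC. MR = 60 − Q; setting this equal to 43 gives Q = 17 and P = 51.5.
DWL is the triangle between Q = 17 and Q = 34: ½·(34 − 17)·(51.5 − 43) = 72.25.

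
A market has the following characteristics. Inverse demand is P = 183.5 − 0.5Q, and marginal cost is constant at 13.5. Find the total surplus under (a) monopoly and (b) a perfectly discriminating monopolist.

Monopoly: TS = 21675; Perfect PD: TS = 28900

A monopolist chooses Q where MR = MC. MR = 183.5 − Q; setting this equal to 13.5 gives Q = 170 and P = 98.5.
CS = ½·(183.5 − 98.5)·170 = 7225; PS = (98.5 − 13.5)·170 = 14450; TS = 21675.
Under first-degree price discrimination the firm charges each unit its demand price and produces up to where P = MC, i.e. Q = 340. Consumer surplus is zero; producer surplus equals total surplus.
TS = 28900 (equal to competitive TS).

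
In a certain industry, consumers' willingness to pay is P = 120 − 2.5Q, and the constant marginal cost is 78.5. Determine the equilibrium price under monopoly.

P = 99.25

A monopolist chooses Q where MR = MC. MR = 120 − 5Q; setting this equal to 78.5 gives Q = 8.3 and P = 99.25.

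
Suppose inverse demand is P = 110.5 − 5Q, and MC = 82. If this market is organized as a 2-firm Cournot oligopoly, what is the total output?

Q = 3.8

In a 2-firm Cournot equilibrium, symmetry and the first-order condition give q = (110.5 − 82)/(15) = 1.9. So Q = 3.8 and P = 91.5.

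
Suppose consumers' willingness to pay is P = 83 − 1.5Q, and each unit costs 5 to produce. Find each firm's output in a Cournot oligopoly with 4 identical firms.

With 4 symmetric Cournot firms, each firm's FOC gives 83 − 7.5q = 5, so q = 10.4, Q = 4·10.4 = 41.6, and P = 20.6.

q_i = 10.4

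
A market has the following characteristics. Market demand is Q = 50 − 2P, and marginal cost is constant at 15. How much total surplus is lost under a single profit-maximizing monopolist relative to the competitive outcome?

DWL = 25

Inverting demand: P = 25 − 0.5Q.
Under competition P = MC = 15, so Q = (25 − 15)/0.5 = 20.
The monopolist equates marginal revenue to marginal cost: 25 − Q = 15, so Q = 10. From demand, P = 20.
DWL is the triangle between Q = 10 and Q = 20: ½·(20 − 10)·(20 − 15) = 25.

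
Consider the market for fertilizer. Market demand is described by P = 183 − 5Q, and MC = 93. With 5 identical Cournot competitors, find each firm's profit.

π_i = 45

In a 5-firm Cournot equilibrium, symmetry and the first-order condition give q = (183 − 93)/(30) = 3. So Q = 15 and P = 108.
Each firm's profit = (108 − 93)·3 = 45.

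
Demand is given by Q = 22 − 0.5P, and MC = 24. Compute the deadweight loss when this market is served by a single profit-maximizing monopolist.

Inverting demand: P = 44 − 2Q.
Under competition P = MC = 24, so Q = (44 − 24)/2 = 10.
A monopolist chooses Q where MR = MC. MR = 44 − 4Q; setting this equal to 24 gives Q = 5 and P = 34.
DWL is the triangle between Q = 5 and Q = 10: ½·(10 − 5)·(34 − 24) = 25.

DWL = 25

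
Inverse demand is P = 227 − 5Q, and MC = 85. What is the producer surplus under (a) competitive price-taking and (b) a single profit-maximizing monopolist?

Under competition P = MC = 85, so Q = (227 − 85)/5 = 28.4.
PS = (85 − 85)·28.4 = 0.
A monopolist chooses Q where MR = MC. MR = 227 − 10Q; setting this equal to 85 gives Q = 14.2 and P = 156.
PS = (156 − 85)·14.2 = 1008.2.

Competition: PS = 0; Monopoly: PS = 1008.2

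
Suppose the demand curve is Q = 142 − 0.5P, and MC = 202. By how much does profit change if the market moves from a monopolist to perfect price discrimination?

Inverting demand: P = 284 − 2Q.
Monopoly sets MR = MC: 284 − 4Q = 202 ⇒ Q = 20.5, P = 284 − 2·20.5 = 243.
Profit = (243 − 202)·20.5 = 840.5.
Under first-degree price discrimination the firm charges each unit its demand price and produces up to where P = MC, i.e. Q = 41. Consumer surplus is zero; producer surplus equals total surplus.
PS equals the full surplus area, 1681. Profit = 1681 = 1681.
Change in profit: 1681 − 840.5 = 840.5.

π rises by 840.5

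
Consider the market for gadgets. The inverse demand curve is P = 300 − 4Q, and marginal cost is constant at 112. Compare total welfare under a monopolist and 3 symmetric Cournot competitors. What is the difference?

The monopolist equates marginal revenue to marginal cost: 300 − 8Q = 112, so Q = 23.5. From demand, P = 206.
CS = ½·(300 − 206)·23.5 = 1104.5; PS = (206 − 112)·23.5 = 2209; TS = 3313.5.
With 3 symmetric Cournot firms, each firm's FOC gives 300 − 16q = 112, so q = 11.75, Q = 3·11.75 = 35.25, and P = 159.
CS = ½·(300 − 159)·35.25 = 2485.125; PS = (159 − 112)·35.25 = 1656.75; TS = 4141.875.
Change in total welfare: 4141.875 − 3313.5 = 828.375.

Total welfare rises by 828.375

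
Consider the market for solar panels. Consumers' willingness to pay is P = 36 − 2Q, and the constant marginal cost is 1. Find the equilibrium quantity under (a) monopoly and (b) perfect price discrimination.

The monopolist equates marginal revenue to marginal cost: 36 − 4Q = 1, so Q = 8.75. From demand, P = 18.5.
Under first-degree price discrimination the firm charges each unit its demand price and produces up to where P = MC, i.e. Q = 17.5. Consumer surplus is zero; producer surplus equals total surplus.

Monopoly: Q = 8.75; Perfect PD: Q = 17.5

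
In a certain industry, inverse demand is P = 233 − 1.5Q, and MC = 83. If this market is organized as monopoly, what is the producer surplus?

PS = 3750

A monopolist chooses Q where MR = MC. MR = 233 − 3Q; setting this equal to 83 gives Q = 50 and P = 158.
PS = (158 − 83)·50 = 3750.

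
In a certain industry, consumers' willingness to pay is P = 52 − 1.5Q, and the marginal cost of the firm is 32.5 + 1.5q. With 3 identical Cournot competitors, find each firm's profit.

π_i = 15.21

Cournot with 3 identical firms: the symmetric best-response condition is 52 − 6q = 32.5 + 1.5q. Each firm produces q = 2.6, total output Q = 7.8, price P = 40.3.
Each firm's profit = 40.3·2.6 − (32.5·2.6 + ½·1.5·2.6²) = 15.21.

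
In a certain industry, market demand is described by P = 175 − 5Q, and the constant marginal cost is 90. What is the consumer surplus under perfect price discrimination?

Under first-degree price discrimination the firm charges each unit its demand price and produces up to where P = MC, i.e. Q = 17. Consumer surplus is zero; producer surplus equals total surplus.
CS = 0.

CS = 0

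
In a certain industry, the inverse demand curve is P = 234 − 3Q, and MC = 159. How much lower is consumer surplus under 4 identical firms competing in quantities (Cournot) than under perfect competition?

Perfect competition: P = MC = 159, so 234 − 3Q = 159 and Q = 25.
CS = ½·(234 − 159)·25 = 937.5.
Cournot with 4 identical firms: the symmetric best-response condition is 234 − 15q = 159. Each firm produces q = 5, total output Q = 20, price P = 174.
CS = ½·(234 − 174)·20 = 600.
Change in consumer surplus: 600 − 937.5 = −337.5.

CS falls by 337.5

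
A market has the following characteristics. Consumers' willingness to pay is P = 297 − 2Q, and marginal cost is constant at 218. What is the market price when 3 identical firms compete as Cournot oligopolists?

P = 237.75

In a 3-firm Cournot equilibrium, symmetry and the first-order condition give q = (297 − 218)/(8) = 9.875. So Q = 29.625 and P = 237.75.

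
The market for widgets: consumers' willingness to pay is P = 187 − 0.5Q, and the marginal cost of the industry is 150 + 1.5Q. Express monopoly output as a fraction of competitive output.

The monopolist equates marginal revenue to marginal cost: 187 − Q = 150 + 1.5Q, so Q = 14.8. From demand, P = 179.6.
Competitive equilibrium sets price equal to marginal cost: 187 − 0.5Q = 150 + 1.5Q, so Q = 18.5 and P = 177.75.
Ratio Q_m/Q_c = 14.8/18.5 = 0.8.

Q_m/Q_c = 0.8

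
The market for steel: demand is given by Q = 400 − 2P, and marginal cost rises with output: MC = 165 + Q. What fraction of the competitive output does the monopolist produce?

Inverting demand: P = 200 − 0.5Q.
A monopolist chooses Q where MR = MC. MR = 200 − Q; setting this equal to 165 + Q gives Q = 17.5 and P = 191.25.
Competitive equilibrium sets price equal to marginal cost: 200 − 0.5Q = 165 + Q, so Q = 70/3 and P = 565/3.
Ratio Q_m/Q_c = 17.5/(70/3) = 0.75.

Q_m/Q_c = 0.75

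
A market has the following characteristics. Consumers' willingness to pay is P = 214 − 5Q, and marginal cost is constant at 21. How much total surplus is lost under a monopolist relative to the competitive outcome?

Perfect competition: P = MC = 21, so 214 − 5Q = 21 and Q = 38.6.
A monopolist chooses Q where MR = MC. MR = 214 − 10Q; setting this equal to 21 gives Q = 19.3 and P = 117.5.
DWL is the triangle between Q = 19.3 and Q = 38.6: ½·(38.6 − 19.3)·(117.5 − 21) = 931.225.

DWL = 931.225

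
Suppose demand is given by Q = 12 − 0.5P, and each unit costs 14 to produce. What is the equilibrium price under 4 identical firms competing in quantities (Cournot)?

Inverting demand: P = 24 − 2Q.
Cournot with 4 identical firms: the symmetric best-response condition is 24 − 10q = 14. Each firm produces q = 1, total output Q = 4, price P = 16.

P = 16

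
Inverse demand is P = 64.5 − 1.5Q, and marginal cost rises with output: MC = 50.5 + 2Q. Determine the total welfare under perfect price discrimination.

A perfectly discriminating monopolist sells every unit with P(Q) ≥ MC(Q), so output equals the competitive quantity Q = 4. Each buyer pays their reservation price, so CS = 0 and the firm captures all surplus.
TS = 28 (equal to competitive TS).

TS = 28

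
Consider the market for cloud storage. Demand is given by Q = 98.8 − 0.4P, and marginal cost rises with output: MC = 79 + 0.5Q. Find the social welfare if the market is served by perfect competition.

Inverting demand: P = 247 − 2.5Q.
Competitive equilibrium sets price equal to marginal cost: 247 − 2.5Q = 79 + 0.5Q, so Q = 56 and P = 107.
CS = ½·(247 − 107)·56 = 3920; PS = (107·56 − 79·56 − ½·0.5·56²) = 784; TS = 4704.

TS = 4704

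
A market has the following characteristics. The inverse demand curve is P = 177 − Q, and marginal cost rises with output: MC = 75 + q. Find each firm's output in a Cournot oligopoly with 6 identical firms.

Cournot with 6 identical firms: the symmetric best-response condition is 177 − 7q = 75 + q. Each firm produces q = 12.75, total output Q = 76.5, price P = 100.5.

q_i = 12.75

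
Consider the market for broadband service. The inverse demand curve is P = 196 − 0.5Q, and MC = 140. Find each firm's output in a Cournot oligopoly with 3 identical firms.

Cournot with 3 identical firms: the symmetric best-response condition is 196 − 2q = 140. Each firm produces q = 28, total output Q = 84, price P = 154.

q_i = 28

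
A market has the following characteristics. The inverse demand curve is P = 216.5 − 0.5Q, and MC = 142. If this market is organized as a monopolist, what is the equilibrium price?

A monopolist chooses Q where MR = MC. MR = 216.5 − Q; setting this equal to 142 gives Q = 74.5 and P = 179.25.

P = 179.25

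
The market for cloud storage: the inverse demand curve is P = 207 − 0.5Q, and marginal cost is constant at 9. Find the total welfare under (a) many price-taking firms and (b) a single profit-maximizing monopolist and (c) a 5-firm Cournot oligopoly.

Under competition P = MC = 9, so Q = (207 − 9)/0.5 = 396.
CS = ½·(207 − 9)·396 = 39204; PS = (9 − 9)·396 = 0; TS = 39204.
Monopoly sets MR = MC: 207 − Q = 9 ⇒ Q = 198, P = 207 − 0.5·198 = 108.
CS = ½·(207 − 108)·198 = 9801; PS = (108 − 9)·198 = 19602; TS = 29403.
Cournot with 5 identical firms: the symmetric best-response condition is 207 − 3q = 9. Each firm produces q = 66, total output Q = 330, price P = 42.
CS = ½·(207 − 42)·330 = 27225; PS = (42 − 9)·330 = 10890; TS = 38115.

Competition: TS = 39204; Monopoly: TS = 29403; Cournot: TS = 38115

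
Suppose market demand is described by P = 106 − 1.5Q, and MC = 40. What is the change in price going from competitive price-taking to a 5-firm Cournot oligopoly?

Under competition P = MC = 40, so Q = (106 − 40)/1.5 = 44.
In a 5-firm Cournot equilibrium, symmetry and the first-order condition give q = (106 − 40)/(9) = 22/3. So Q = 110/3 and P = 51.
Change in price: 51 − 40 = 11.

Price rises by 11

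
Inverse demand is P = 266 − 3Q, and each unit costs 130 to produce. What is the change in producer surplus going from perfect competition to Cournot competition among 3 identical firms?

PS rises by 1156

Perfect competition: P = MC = 130, so 266 − 3Q = 130 and Q = 136/3.
PS = (130 − 130)·136/3 = 0.
In a 3-firm Cournot equilibrium, symmetry and the first-order condition give q = (266 − 130)/(12) = 34/3. So Q = 34 and P = 164.
PS = (164 − 130)·34 = 1156.
Change in producer surplus: 1156 − 0 = 1156.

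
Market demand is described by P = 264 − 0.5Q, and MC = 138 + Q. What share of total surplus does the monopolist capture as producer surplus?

A monopolist chooses Q where MR = MC. MR = 264 − Q; setting this equal to 138 + Q gives Q = 63 and P = 232.5.
CS = ½·(264 − 232.5)·63 = 992.25.
PS = P·Q − VC(Q) = 232.5·63 − (138·63 + ½·1·63²) = 3969.
Share captured = PS/TS = 3969/4961.25 = 0.8.

PS/TS = 0.8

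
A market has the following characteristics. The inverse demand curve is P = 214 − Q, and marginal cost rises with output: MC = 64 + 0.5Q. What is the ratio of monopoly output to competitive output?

Q_m/Q_c = 0.6

The monopolist equates marginal revenue to marginal cost: 214 − 2Q = 64 + 0.5Q, so Q = 60. From demand, P = 154.
Competitive equilibrium sets price equal to marginal cost: 214 − Q = 64 + 0.5Q, so Q = 100 and P = 114.
Ratio Q_m/Q_c = 60/100 = 0.6.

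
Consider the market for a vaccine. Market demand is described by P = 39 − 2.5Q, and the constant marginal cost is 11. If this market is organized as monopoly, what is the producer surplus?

The monopolist equates marginal revenue to marginal cost: 39 − 5Q = 11, so Q = 5.6. From demand, P = 25.
PS = (25 − 11)·5.6 = 78.4.

PS = 78.4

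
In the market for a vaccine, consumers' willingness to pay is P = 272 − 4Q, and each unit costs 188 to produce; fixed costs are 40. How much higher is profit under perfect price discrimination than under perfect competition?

Under competition P = MC = 188, so Q = (272 − 188)/4 = 21.
Profit = (188 − 188)·21 − 40 = −40.
A perfectly discriminating monopolist sells every unit with P(Q) ≥ MC(Q), so output equals the competitive quantity Q = 21. Each buyer pays their reservation price, so CS = 0 and the firm captures all surplus.
PS equals the full surplus area, 882. Profit = 882 − 40 = 842.
Change in profit: 842 − −40 = 882.

π rises by 882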